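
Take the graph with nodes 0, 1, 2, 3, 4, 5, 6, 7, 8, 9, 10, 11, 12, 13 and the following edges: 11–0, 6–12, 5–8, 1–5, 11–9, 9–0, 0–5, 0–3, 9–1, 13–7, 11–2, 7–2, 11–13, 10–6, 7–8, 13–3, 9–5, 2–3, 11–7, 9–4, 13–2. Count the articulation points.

2

Removing 6 increases the component count from 2 to 3, so 6 is a cut vertex.
Removing 9 increases the component count from 2 to 3, so 9 is a cut vertex.
By contrast removing 5 leaves 2 components; it is not a cut vertex. No other vertex is a cut vertex either.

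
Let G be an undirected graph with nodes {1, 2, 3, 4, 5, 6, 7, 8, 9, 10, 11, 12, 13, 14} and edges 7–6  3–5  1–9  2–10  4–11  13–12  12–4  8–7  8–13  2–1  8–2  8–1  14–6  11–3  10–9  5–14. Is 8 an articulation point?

Deleting 8 raises the number of components from 1 to 2, so 8 is a cut vertex.

Yes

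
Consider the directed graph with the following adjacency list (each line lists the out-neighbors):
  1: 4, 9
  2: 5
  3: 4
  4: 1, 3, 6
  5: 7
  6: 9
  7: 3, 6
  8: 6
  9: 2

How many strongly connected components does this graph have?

{1, 2, 3, 4, 5, 6, 7, 9} are all mutually reachable — one SCC of size 8.
{8} is an SCC by itself.
That gives 2 strongly connected components.

2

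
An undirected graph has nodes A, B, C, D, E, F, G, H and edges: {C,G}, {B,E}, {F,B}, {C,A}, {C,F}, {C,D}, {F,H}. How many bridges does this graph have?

7

removing A–C disconnects A from C; removing F–C disconnects F from C; removing F–H disconnects F from H; removing F–B disconnects F from B — these are bridges.
In total 7 edges are bridges.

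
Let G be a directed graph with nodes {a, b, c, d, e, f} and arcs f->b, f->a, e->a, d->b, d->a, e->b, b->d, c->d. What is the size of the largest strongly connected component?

2

{b, d} are all mutually reachable — one SCC of size 2.
{f} is an SCC by itself.
{e} is an SCC by itself.
{a} is an SCC by itself.
{c} is an SCC by itself.
The largest has 2 vertices.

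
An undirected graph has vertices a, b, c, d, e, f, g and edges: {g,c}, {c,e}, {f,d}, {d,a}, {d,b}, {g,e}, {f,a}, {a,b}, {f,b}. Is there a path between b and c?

No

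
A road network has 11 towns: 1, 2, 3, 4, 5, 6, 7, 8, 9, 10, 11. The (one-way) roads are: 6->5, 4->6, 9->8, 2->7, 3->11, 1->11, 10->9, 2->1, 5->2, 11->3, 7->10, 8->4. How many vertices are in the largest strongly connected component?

8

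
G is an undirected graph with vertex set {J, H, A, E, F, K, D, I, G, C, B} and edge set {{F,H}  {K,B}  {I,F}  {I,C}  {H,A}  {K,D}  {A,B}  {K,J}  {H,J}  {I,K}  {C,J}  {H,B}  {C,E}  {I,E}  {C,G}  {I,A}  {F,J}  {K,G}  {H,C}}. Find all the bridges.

D-K

The edges on the cycle F-H-J-F are not bridges since each lies on that cycle.
But removing D-K disconnects D from K — this is a bridge.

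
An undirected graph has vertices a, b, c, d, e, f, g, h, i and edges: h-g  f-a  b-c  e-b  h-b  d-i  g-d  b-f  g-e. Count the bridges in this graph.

5

The edges on the cycle h-g-e-b-h are not bridges since each lies on that cycle.
But removing b-f disconnects b from f; removing b-c disconnects b from c; removing g-d disconnects g from d; removing i-d disconnects i from d — these are bridges.
In total 5 edges are bridges.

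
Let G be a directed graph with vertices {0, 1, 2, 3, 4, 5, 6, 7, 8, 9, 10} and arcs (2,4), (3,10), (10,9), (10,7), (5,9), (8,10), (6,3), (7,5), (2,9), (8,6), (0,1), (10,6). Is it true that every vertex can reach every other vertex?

There is no directed path from 10 to 1, so the graph is not strongly connected.

No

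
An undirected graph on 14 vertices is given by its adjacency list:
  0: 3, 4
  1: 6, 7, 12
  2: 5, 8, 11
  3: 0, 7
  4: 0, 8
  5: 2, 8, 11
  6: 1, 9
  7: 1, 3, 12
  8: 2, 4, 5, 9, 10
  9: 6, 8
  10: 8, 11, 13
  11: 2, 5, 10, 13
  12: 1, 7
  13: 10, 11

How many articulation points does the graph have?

1

Removing 8 increases the component count from 1 to 2, so 8 is a cut vertex.
By contrast removing 13 leaves 1 component; it is not a cut vertex. No other vertex is a cut vertex either.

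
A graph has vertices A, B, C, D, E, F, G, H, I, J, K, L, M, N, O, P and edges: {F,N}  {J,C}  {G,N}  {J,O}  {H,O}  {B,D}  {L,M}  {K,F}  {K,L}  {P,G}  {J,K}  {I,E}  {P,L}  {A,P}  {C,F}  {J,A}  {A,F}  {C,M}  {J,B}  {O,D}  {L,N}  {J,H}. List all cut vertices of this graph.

J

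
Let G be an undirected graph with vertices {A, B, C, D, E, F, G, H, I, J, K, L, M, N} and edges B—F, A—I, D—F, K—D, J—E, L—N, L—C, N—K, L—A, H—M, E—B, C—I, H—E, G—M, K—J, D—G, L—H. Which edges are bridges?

none

The edges on the cycle K-J-E-B-F-D-K are not bridges since each lies on that cycle.
Every edge lies on some cycle, so there are no bridges.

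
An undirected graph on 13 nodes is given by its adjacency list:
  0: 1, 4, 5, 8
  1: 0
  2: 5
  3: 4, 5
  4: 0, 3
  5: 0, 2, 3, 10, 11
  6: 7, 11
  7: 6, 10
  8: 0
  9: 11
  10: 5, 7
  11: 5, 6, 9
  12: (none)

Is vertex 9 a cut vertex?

No

Deleting 9 leaves 2 components (was 2), so 9 is not a cut vertex.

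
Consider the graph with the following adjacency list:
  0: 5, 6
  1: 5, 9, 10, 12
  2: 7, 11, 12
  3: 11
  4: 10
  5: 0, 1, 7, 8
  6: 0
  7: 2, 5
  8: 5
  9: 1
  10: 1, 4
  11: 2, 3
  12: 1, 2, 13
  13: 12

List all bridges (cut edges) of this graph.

The edges on the cycle 2-7-5-1-12-2 are not bridges since each lies on that cycle.
But removing 10-1 disconnects 10 from 1; removing 10-4 disconnects 10 from 4; removing 5-0 disconnects 5 from 0; removing 5-8 disconnects 5 from 8 — these are bridges.
In total 9 edges are bridges.

0-5, 0-6, 1-10, 1-9, 10-4, 11-2, 11-3, 12-13, 5-8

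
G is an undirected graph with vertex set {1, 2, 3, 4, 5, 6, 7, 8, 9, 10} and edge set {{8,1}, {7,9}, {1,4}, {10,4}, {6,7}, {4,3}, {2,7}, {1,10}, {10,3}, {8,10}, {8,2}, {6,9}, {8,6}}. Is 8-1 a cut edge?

No

After removing 8-1, the path 8-10-1 still connects them, so the edge is not a bridge.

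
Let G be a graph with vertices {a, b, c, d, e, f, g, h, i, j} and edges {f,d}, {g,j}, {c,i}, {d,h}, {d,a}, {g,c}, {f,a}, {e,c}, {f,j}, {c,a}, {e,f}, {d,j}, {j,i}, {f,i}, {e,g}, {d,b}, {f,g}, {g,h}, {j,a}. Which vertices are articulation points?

d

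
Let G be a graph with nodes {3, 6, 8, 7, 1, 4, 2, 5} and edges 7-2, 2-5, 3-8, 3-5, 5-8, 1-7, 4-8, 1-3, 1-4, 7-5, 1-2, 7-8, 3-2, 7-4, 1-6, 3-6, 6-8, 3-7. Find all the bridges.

none

The edges on the cycle 3-6-8-7-3 are not bridges since each lies on that cycle.
Every edge lies on some cycle, so there are no bridges.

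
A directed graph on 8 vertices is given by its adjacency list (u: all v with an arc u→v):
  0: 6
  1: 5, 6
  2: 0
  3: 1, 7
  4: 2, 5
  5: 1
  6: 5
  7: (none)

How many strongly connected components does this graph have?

{1, 5, 6} are all mutually reachable — one SCC of size 3.
{0} is an SCC by itself.
{7} is an SCC by itself.
{4} is an SCC by itself.
{2} is an SCC by itself.
(and 1 more singleton SCC)
That gives 6 strongly connected components.

6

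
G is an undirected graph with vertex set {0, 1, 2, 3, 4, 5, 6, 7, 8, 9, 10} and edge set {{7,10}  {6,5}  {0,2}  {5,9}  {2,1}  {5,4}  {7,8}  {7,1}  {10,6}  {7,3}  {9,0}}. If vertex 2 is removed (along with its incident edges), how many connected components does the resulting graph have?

1

With 2 gone, the remaining components are: {0, 1, 3, 4, 5, 6, 7, 8, 9, 10}.
That is 1 component.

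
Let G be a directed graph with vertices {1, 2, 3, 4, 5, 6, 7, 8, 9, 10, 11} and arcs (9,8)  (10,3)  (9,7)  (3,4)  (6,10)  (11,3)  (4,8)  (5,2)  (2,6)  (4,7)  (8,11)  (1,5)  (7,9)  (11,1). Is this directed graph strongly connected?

From 3 we can reach every vertex (1, 2, 3, 4, 5, 6, 7, 8, 9, 10, 11), and every vertex can reach 3 (1, 2, 3, 4, 5, 6, 7, 8, 9, 10, 11). So the whole graph is one strongly connected component.

Yes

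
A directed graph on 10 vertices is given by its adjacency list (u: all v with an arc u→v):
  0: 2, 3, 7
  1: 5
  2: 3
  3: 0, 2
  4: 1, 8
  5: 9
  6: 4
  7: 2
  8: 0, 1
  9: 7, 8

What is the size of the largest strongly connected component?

4

{0, 2, 3, 7} are all mutually reachable — one SCC of size 4.
{1, 5, 8, 9} are all mutually reachable — one SCC of size 4.
{6} is an SCC by itself.
{4} is an SCC by itself.
The largest has 4 vertices.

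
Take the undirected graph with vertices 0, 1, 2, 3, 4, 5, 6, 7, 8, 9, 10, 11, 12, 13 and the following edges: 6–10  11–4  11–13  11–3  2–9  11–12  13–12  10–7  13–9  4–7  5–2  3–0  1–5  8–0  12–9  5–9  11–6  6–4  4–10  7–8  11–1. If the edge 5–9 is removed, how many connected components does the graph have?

1

5 and 9 are still connected via 5-2-9, so the component count stays at 1.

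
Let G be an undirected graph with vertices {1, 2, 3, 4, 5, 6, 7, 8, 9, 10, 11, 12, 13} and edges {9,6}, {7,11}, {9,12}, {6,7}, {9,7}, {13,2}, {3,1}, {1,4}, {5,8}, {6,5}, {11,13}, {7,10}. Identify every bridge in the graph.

1-3, 1-4, 10-7, 11-13, 11-7, 12-9, 13-2, 5-6, 5-8

The edges on the cycle 9-6-7-9 are not bridges since each lies on that cycle.
But removing 7-11 disconnects 7 from 11; removing 1-4 disconnects 1 from 4; removing 13-2 disconnects 13 from 2; removing 11-13 disconnects 11 from 13 — these are bridges.
In total 9 edges are bridges.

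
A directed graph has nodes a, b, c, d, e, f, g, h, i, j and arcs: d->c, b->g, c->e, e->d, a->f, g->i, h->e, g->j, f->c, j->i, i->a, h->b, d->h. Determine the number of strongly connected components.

{a, b, c, d, e, f, g, h, i, j} are all mutually reachable — one SCC of size 10.
That gives 1 strongly connected component.

1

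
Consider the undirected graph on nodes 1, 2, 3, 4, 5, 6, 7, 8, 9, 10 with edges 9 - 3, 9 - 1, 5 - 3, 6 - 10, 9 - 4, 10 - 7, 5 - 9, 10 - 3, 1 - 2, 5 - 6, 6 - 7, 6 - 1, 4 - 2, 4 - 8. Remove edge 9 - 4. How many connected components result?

9 and 4 are still connected via 9-1-2-4, so the component count stays at 1.

1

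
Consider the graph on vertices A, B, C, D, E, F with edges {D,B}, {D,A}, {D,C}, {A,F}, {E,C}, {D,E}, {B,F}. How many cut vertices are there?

1

Removing D increases the component count from 1 to 2, so D is a cut vertex.
By contrast removing C leaves 1 component; it is not a cut vertex. No other vertex is a cut vertex either.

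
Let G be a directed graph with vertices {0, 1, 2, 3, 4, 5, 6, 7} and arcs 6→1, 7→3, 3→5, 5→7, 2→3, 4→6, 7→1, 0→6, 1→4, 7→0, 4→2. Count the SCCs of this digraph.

1

{0, 1, 2, 3, 4, 5, 6, 7} are all mutually reachable — one SCC of size 8.
That gives 1 strongly connected component.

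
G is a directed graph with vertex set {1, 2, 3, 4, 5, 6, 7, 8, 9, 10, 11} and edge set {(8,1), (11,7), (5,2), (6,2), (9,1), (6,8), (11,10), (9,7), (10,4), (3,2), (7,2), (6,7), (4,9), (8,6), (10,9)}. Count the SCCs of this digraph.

{6, 8} are all mutually reachable — one SCC of size 2.
{3} is an SCC by itself.
{5} is an SCC by itself.
{2} is an SCC by itself.
{9} is an SCC by itself.
(and 5 more singleton SCCs)
That gives 10 strongly connected components.

10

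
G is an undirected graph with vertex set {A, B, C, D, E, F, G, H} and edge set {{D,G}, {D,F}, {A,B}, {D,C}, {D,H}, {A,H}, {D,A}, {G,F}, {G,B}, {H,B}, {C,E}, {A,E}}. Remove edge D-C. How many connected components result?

D and C are still connected via D-A-E-C, so the component count stays at 1.

1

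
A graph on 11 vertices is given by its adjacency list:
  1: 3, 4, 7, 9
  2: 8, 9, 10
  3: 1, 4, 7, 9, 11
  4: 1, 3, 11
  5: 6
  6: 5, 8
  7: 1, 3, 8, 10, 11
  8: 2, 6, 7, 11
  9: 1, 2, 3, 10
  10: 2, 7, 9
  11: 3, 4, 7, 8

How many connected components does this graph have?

1

Starting from 1 we can reach 1, 2, 3, 4, 5, 6, 7, 8, 9, 10, 11. That is one component of size 11.
Total: 1 component.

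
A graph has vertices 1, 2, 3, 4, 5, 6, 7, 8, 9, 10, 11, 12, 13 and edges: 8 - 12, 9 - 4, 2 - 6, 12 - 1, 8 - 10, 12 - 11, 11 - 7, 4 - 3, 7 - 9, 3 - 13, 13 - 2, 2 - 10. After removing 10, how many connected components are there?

2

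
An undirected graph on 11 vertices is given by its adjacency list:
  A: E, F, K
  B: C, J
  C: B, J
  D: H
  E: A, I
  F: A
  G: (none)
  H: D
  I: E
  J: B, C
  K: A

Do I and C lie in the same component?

The component containing I is {A, E, F, I, K}, and C is not in it.

No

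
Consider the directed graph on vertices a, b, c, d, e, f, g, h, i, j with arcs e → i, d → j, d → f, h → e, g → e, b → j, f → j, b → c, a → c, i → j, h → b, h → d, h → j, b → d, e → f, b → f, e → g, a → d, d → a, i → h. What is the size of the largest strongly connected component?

4

{e, g, h, i} are all mutually reachable — one SCC of size 4.
{a, d} are all mutually reachable — one SCC of size 2.
{b} is an SCC by itself.
{c} is an SCC by itself.
{f} is an SCC by itself.
(and 1 more singleton SCC)
The largest has 4 vertices.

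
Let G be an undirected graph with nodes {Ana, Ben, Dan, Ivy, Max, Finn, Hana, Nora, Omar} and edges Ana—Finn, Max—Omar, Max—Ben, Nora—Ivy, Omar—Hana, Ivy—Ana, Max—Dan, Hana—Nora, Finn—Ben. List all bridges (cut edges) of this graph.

The edges on the cycle Max-Omar-Hana-Nora-Ivy-Ana-Finn-Ben-Max are not bridges since each lies on that cycle.
But removing Max—Dan disconnects Max from Dan — this is a bridge.

Dan-Max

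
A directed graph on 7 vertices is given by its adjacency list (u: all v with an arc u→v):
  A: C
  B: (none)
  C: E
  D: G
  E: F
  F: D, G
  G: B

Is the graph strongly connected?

There is no directed path from B to D, so the graph is not strongly connected.

No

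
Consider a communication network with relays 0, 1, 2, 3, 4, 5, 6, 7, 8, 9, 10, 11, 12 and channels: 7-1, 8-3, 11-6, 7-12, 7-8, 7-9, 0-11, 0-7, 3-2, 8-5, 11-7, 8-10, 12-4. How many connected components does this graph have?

Starting from 0 we can reach 0, 1, 2, 3, 4, 5, 6, 7, 8, 9, 10, 11, 12. That is one component of size 13.
Total: 1 component.

1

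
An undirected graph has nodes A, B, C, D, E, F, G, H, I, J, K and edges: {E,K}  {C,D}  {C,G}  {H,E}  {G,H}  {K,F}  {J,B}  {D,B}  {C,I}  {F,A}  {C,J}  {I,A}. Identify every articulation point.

C

Removing C increases the component count from 1 to 2, so C is a cut vertex.
By contrast removing G leaves 1 component; it is not a cut vertex. No other vertex is a cut vertex either.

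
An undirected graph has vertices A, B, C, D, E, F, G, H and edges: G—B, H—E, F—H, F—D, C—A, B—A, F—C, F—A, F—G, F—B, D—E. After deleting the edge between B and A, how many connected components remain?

1

B and A are still connected via B-F-A, so the component count stays at 1.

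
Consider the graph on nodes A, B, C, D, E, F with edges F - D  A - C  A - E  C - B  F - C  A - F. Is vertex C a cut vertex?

Deleting C raises the number of components from 1 to 2, so C is a cut vertex.

Yes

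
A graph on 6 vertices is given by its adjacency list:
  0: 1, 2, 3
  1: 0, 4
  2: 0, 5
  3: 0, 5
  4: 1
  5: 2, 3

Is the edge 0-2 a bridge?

No

After removing 0-2, the path 0-3-5-2 still connects them, so the edge is not a bridge.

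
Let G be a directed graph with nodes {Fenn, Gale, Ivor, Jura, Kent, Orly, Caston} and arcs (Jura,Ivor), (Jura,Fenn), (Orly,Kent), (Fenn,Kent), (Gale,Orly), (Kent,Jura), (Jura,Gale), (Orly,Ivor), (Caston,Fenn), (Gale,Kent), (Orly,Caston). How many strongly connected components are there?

{Fenn, Gale, Jura, Kent, Orly, Caston} are all mutually reachable — one SCC of size 6.
{Ivor} is an SCC by itself.
That gives 2 strongly connected components.

2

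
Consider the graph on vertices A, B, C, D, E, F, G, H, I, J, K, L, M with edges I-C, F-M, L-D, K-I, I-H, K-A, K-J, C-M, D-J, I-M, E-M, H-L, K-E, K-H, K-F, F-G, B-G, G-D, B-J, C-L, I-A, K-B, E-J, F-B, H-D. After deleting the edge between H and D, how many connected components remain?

H and D are still connected via H-L-D, so the component count stays at 1.

1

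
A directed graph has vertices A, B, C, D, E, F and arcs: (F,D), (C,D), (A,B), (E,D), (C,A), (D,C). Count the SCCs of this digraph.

5

{C, D} are all mutually reachable — one SCC of size 2.
{F} is an SCC by itself.
{E} is an SCC by itself.
{A} is an SCC by itself.
{B} is an SCC by itself.
That gives 5 strongly connected components.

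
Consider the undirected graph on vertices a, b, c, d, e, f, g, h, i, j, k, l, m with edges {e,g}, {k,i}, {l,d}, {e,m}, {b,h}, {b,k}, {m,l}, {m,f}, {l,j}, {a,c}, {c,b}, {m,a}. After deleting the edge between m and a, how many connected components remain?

2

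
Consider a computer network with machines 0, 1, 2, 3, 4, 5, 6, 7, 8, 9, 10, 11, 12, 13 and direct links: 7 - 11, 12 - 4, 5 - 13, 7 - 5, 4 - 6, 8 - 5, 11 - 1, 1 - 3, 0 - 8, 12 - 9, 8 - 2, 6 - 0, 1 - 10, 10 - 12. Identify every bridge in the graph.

1-3, 12-9, 13-5, 2-8

The edges on the cycle 7-11-1-10-12-4-6-0-8-5-7 are not bridges since each lies on that cycle.
But removing 9 - 12 disconnects 9 from 12; removing 5 - 13 disconnects 5 from 13; removing 1 - 3 disconnects 1 from 3; removing 8 - 2 disconnects 8 from 2 — these are bridges.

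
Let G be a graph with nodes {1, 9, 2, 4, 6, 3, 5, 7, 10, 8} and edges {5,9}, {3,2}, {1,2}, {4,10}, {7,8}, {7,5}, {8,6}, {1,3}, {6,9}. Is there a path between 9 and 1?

The component containing 9 is {5, 6, 7, 8, 9}, and 1 is not in it.

No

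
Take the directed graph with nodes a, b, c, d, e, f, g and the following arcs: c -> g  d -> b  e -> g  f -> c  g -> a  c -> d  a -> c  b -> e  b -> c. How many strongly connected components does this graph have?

2

{a, b, c, d, e, g} are all mutually reachable — one SCC of size 6.
{f} is an SCC by itself.
That gives 2 strongly connected components.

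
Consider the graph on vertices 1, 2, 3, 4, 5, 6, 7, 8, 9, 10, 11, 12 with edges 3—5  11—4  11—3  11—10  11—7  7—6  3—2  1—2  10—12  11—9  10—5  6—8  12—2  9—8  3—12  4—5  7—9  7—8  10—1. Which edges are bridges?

none

The edges on the cycle 10-1-2-12-10 are not bridges since each lies on that cycle.
Every edge lies on some cycle, so there are no bridges.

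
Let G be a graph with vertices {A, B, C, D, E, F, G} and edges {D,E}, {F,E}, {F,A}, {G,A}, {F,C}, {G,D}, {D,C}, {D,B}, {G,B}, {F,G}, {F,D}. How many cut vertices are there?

0

Removing D, for instance, still leaves 1 component. No single vertex removal increases the component count — the graph has no articulation points.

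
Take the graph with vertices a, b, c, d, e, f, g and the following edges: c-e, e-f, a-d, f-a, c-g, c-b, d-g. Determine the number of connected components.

1

Starting from a we can reach a, b, c, d, e, f, g. That is one component of size 7.
Total: 1 component.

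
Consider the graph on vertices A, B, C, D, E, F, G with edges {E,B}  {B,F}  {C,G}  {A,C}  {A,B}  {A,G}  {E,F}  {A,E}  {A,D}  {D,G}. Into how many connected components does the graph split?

1

Starting from A we can reach A, B, C, D, E, F, G. That is one component of size 7.
Total: 1 component.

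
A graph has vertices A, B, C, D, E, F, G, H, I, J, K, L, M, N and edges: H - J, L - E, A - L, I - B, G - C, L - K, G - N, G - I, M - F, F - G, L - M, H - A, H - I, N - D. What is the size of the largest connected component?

14

Starting from A we can reach A, B, C, D, E, F, G, H, I, J, K, L, M, N. That is one component of size 14.
The largest has 14 vertices.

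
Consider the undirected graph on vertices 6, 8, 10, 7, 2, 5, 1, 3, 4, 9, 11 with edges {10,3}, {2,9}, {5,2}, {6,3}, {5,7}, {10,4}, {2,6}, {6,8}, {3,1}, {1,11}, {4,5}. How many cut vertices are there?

Removing 1 increases the component count from 1 to 2, so 1 is a cut vertex.
Removing 2 increases the component count from 1 to 2, so 2 is a cut vertex.
Removing 3 increases the component count from 1 to 2, so 3 is a cut vertex.
Likewise 5, 6 are cut vertices.
By contrast removing 9 leaves 1 component; it is not a cut vertex. No other vertex is a cut vertex either.

5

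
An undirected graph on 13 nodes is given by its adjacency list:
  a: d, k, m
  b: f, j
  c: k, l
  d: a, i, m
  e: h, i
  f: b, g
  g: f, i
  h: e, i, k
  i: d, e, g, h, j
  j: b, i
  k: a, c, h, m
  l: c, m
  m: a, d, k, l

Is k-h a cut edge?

No

After removing k-h, the path k-a-d-i-h still connects them, so the edge is not a bridge.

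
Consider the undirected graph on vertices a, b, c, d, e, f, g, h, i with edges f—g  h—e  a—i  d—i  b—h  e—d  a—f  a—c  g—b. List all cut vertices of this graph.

Removing a increases the component count from 1 to 2, so a is a cut vertex.
By contrast removing i leaves 1 component; it is not a cut vertex. No other vertex is a cut vertex either.

a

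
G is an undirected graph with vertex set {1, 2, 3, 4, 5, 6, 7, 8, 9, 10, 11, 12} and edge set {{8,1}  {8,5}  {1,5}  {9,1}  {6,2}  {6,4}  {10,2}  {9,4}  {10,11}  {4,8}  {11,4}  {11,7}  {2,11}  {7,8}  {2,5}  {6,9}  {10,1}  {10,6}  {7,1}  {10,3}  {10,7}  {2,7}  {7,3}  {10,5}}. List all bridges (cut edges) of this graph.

none

The edges on the cycle 10-6-9-4-11-2-10 are not bridges since each lies on that cycle.
Every edge lies on some cycle, so there are no bridges.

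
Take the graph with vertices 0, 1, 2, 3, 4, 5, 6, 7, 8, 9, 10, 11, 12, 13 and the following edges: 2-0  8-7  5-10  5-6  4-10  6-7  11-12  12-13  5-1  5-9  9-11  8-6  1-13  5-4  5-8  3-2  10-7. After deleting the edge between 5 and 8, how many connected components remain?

2

5 and 8 are still connected via 5-6-8, so the component count stays at 2.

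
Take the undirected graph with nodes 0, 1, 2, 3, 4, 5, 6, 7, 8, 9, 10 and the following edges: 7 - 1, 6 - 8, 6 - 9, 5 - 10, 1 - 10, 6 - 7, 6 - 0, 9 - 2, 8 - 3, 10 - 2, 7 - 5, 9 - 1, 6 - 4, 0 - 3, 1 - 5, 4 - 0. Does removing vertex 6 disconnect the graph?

Deleting 6 raises the number of components from 1 to 2, so 6 is a cut vertex.

Yes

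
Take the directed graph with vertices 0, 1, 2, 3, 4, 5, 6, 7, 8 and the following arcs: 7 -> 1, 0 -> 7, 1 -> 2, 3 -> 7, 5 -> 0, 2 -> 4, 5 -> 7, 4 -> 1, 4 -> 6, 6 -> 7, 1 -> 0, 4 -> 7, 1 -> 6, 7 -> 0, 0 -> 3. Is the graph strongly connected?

No

There is no directed path from 5 to 8, so the graph is not strongly connected.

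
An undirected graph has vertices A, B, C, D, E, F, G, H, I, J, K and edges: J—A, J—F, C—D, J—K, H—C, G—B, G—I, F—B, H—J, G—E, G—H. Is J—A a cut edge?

Yes

Removing J—A leaves no path between J and A: the component count goes from 1 to 2. So it is a bridge.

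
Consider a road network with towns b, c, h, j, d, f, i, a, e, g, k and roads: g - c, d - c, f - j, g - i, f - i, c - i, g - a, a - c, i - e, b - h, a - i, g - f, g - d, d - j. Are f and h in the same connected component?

The component containing f is {a, c, d, e, f, g, i, j}, and h is not in it.

No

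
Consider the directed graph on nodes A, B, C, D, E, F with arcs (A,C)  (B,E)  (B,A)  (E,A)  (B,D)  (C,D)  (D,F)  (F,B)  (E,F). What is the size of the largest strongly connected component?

6

{A, B, C, D, E, F} are all mutually reachable — one SCC of size 6.
The largest has 6 vertices.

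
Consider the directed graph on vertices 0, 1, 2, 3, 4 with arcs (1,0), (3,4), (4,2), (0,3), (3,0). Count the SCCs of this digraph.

4

{0, 3} are all mutually reachable — one SCC of size 2.
{1} is an SCC by itself.
{2} is an SCC by itself.
{4} is an SCC by itself.
That gives 4 strongly connected components.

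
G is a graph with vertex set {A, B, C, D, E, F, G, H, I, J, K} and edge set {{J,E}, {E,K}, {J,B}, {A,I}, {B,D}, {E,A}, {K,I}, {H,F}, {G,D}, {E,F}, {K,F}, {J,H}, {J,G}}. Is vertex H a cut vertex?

Deleting H leaves 2 components (was 2), so H is not a cut vertex.

No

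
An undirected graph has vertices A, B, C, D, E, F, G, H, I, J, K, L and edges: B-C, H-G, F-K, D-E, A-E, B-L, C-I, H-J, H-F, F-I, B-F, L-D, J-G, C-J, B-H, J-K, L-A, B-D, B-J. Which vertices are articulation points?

B

Removing B increases the component count from 1 to 2, so B is a cut vertex.
By contrast removing K leaves 1 component; it is not a cut vertex. No other vertex is a cut vertex either.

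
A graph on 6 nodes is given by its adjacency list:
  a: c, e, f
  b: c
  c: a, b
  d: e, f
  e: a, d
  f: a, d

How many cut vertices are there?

Removing a increases the component count from 1 to 2, so a is a cut vertex.
Removing c increases the component count from 1 to 2, so c is a cut vertex.
By contrast removing d leaves 1 component; it is not a cut vertex. No other vertex is a cut vertex either.

2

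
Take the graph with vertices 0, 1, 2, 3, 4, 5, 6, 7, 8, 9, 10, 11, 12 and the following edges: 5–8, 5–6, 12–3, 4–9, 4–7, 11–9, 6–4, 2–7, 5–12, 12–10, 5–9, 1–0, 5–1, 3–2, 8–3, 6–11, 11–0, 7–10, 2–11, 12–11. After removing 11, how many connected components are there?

1

With 11 gone, the remaining components are: {0, 1, 2, 3, 4, 5, 6, 7, 8, 9, 10, 12}.
That is 1 component.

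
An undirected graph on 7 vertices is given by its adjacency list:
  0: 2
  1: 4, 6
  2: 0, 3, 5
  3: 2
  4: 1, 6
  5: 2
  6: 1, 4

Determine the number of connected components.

2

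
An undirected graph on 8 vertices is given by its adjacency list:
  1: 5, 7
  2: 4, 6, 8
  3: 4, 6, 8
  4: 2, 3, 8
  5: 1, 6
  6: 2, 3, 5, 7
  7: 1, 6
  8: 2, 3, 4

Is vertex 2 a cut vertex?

No

Deleting 2 leaves 1 component (was 1) (its neighbors 4, 6, 8 remain connected to each other), so 2 is not a cut vertex.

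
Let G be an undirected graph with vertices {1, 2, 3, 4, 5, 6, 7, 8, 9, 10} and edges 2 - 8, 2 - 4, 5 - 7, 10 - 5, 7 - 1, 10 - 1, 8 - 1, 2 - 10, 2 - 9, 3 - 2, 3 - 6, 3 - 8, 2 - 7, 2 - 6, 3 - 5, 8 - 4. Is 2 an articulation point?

Deleting 2 raises the number of components from 1 to 2, so 2 is a cut vertex.

Yes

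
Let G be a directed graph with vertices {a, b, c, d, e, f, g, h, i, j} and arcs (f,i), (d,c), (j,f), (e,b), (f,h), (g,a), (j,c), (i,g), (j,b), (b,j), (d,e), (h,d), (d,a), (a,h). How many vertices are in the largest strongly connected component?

{a, b, d, e, f, g, h, i, j} are all mutually reachable — one SCC of size 9.
{c} is an SCC by itself.
The largest has 9 vertices.

9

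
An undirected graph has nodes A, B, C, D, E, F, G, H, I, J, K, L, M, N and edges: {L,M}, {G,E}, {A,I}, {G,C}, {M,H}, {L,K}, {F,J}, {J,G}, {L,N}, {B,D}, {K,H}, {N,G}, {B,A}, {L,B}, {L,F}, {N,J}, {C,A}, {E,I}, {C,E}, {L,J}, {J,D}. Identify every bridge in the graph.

The edges on the cycle G-C-E-G are not bridges since each lies on that cycle.
Every edge lies on some cycle, so there are no bridges.

none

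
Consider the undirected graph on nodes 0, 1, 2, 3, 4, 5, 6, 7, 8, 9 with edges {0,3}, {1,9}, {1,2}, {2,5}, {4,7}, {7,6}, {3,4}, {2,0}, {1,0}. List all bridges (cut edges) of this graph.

0-3, 1-9, 2-5, 3-4, 4-7, 6-7

The edges on the cycle 1-2-0-1 are not bridges since each lies on that cycle.
But removing 1–9 disconnects 1 from 9; removing 3–4 disconnects 3 from 4; removing 7–6 disconnects 7 from 6; removing 0–3 disconnects 0 from 3 — these are bridges.
In total 6 edges are bridges.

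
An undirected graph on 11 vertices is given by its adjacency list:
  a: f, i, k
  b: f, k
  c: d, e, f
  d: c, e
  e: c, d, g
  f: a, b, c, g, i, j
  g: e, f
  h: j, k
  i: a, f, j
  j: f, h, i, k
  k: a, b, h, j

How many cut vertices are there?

1

Removing f increases the component count from 1 to 2, so f is a cut vertex.
By contrast removing h leaves 1 component; it is not a cut vertex. No other vertex is a cut vertex either.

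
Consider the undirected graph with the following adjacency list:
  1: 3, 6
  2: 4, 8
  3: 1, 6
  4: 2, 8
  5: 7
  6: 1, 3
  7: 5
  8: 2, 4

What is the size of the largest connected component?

3

Starting from 5 we can reach 5, 7. That is one component of size 2.
Starting from 2 we can reach 2, 4, 8. That is one component of size 3.
Starting from 1 we can reach 1, 3, 6. That is one component of size 3.
The largest has 3 vertices.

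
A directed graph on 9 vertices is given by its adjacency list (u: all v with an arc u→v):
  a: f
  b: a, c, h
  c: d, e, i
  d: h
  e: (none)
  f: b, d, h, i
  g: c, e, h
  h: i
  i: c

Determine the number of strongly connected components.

4

{c, d, h, i} are all mutually reachable — one SCC of size 4.
{a, b, f} are all mutually reachable — one SCC of size 3.
{g} is an SCC by itself.
{e} is an SCC by itself.
That gives 4 strongly connected components.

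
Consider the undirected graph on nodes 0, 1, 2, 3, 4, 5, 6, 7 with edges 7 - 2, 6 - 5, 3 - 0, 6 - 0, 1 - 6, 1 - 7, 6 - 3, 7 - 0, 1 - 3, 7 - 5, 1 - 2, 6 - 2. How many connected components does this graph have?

4 is isolated — a component by itself.
Starting from 0 we can reach 0, 1, 2, 3, 5, 6, 7. That is one component of size 7.
Total: 2 components.

2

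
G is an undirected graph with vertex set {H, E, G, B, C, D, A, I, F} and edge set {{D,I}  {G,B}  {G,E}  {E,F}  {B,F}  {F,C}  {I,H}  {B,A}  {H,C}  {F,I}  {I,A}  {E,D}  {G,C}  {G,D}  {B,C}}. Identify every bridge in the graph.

none

The edges on the cycle G-B-C-G are not bridges since each lies on that cycle.
Every edge lies on some cycle, so there are no bridges.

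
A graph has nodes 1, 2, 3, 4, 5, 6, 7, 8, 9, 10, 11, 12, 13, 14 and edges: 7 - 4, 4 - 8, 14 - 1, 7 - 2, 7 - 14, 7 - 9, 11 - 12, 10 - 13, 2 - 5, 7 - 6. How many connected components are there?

4

3 is isolated — a component by itself.
Starting from 11 we can reach 11, 12. That is one component of size 2.
Starting from 10 we can reach 10, 13. That is one component of size 2.
Starting from 1 we can reach 1, 2, 4, 5, 6, 7, 8, 9, 14. That is one component of size 9.
Total: 4 components.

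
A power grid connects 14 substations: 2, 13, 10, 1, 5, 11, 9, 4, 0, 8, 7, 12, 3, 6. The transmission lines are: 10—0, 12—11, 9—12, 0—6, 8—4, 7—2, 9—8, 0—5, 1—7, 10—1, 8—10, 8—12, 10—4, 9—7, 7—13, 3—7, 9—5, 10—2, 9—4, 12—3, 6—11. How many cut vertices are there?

1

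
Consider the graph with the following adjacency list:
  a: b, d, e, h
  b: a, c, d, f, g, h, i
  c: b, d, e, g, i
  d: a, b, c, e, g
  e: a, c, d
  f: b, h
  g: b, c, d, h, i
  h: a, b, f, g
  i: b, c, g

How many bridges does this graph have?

The edges on the cycle b-h-f-b are not bridges since each lies on that cycle.
Every edge lies on some cycle, so there are no bridges.

0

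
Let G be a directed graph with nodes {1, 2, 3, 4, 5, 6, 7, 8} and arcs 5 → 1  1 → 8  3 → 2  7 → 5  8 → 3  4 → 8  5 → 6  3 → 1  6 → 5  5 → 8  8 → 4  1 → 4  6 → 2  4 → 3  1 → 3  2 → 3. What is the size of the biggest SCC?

5

{1, 2, 3, 4, 8} are all mutually reachable — one SCC of size 5.
{5, 6} are all mutually reachable — one SCC of size 2.
{7} is an SCC by itself.
The largest has 5 vertices.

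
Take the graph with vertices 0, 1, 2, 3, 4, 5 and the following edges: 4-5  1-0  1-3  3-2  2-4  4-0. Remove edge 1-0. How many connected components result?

1 and 0 are still connected via 1-3-2-4-0, so the component count stays at 1.

1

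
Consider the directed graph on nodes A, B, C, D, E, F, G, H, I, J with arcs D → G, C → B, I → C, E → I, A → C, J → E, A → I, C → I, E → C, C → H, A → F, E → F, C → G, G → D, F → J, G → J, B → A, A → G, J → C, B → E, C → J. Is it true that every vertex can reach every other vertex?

There is no directed path from H to A, so the graph is not strongly connected.

No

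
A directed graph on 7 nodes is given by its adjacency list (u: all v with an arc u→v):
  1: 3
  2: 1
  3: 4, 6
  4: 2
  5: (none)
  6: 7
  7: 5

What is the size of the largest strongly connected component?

4

{1, 2, 3, 4} are all mutually reachable — one SCC of size 4.
{7} is an SCC by itself.
{5} is an SCC by itself.
{6} is an SCC by itself.
The largest has 4 vertices.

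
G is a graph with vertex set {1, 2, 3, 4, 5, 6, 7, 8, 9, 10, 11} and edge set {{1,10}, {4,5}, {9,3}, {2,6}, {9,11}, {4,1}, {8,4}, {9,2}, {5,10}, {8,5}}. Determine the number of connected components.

7 is isolated — a component by itself.
Starting from 2 we can reach 2, 3, 6, 9, 11. That is one component of size 5.
Starting from 1 we can reach 1, 4, 5, 8, 10. That is one component of size 5.
Total: 3 components.

3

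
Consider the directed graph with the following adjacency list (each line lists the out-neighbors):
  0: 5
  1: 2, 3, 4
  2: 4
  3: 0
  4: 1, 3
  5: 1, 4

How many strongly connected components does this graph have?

{0, 1, 2, 3, 4, 5} are all mutually reachable — one SCC of size 6.
That gives 1 strongly connected component.

1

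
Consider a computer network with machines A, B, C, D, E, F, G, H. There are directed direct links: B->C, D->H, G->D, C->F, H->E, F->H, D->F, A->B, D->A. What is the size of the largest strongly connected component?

1

{F} is an SCC by itself.
{A} is an SCC by itself.
{D} is an SCC by itself.
{B} is an SCC by itself.
{C} is an SCC by itself.
(and 3 more singleton SCCs)
The largest has 1 vertex.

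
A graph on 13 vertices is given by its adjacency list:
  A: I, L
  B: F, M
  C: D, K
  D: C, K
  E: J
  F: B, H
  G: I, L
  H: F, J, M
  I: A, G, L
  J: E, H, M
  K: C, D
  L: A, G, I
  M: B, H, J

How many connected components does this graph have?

Starting from C we can reach C, D, K. That is one component of size 3.
Starting from A we can reach A, G, I, L. That is one component of size 4.
Starting from B we can reach B, E, F, H, J, M. That is one component of size 6.
Total: 3 components.

3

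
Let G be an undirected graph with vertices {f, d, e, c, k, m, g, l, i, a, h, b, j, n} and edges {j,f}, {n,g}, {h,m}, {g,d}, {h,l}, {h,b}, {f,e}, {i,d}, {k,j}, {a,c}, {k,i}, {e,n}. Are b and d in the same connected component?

No

The component containing b is {b, h, l, m}, and d is not in it.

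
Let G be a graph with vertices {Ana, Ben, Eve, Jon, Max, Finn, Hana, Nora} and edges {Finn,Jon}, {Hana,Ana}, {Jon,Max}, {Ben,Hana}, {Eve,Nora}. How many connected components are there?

3

Starting from Eve we can reach Eve, Nora. That is one component of size 2.
Starting from Ana we can reach Ana, Ben, Hana. That is one component of size 3.
Starting from Jon we can reach Jon, Max, Finn. That is one component of size 3.
Total: 3 components.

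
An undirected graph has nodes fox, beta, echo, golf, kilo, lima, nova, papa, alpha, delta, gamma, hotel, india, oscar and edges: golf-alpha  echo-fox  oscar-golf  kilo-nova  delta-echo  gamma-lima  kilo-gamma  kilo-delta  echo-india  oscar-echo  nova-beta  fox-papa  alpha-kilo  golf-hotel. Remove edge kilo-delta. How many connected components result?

1

kilo and delta are still connected via kilo-alpha-golf-oscar-echo-delta, so the component count stays at 1.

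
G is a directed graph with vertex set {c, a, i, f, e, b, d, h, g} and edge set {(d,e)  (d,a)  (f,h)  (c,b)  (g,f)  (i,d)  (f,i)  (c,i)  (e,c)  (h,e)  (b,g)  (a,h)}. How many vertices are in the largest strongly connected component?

{a, b, c, d, e, f, g, h, i} are all mutually reachable — one SCC of size 9.
The largest has 9 vertices.

9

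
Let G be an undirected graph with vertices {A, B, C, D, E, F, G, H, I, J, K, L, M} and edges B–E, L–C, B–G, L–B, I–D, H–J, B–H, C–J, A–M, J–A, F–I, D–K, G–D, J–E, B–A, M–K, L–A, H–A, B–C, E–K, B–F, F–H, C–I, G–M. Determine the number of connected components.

1

Starting from A we can reach A, B, C, D, E, F, G, H, I, J, K, L, M. That is one component of size 13.
Total: 1 component.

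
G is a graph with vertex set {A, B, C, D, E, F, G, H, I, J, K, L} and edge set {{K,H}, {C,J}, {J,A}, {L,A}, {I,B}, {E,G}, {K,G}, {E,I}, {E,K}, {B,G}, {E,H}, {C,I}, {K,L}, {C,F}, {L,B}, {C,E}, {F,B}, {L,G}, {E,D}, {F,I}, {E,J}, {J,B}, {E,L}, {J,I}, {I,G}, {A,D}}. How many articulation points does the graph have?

Removing C, for instance, still leaves 1 component. No single vertex removal increases the component count — the graph has no articulation points.

0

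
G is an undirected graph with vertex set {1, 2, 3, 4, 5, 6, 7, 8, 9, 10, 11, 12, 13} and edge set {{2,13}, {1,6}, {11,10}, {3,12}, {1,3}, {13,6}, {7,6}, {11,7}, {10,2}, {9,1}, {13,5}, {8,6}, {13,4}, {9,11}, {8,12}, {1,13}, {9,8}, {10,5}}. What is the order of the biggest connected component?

13

Starting from 1 we can reach 1, 2, 3, 4, 5, 6, 7, 8, 9, 10, 11, 12, 13. That is one component of size 13.
The largest has 13 vertices.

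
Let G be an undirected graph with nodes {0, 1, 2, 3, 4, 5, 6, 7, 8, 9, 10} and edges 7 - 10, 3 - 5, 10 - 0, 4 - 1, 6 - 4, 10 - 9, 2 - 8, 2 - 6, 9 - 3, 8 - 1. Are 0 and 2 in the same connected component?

The component containing 0 is {0, 3, 5, 7, 9, 10}, and 2 is not in it.

No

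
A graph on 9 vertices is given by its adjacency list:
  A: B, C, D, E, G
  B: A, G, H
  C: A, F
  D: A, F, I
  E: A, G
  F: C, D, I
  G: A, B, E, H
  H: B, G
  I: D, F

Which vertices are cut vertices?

A

Removing A increases the component count from 1 to 2, so A is a cut vertex.
By contrast removing H leaves 1 component; it is not a cut vertex. No other vertex is a cut vertex either.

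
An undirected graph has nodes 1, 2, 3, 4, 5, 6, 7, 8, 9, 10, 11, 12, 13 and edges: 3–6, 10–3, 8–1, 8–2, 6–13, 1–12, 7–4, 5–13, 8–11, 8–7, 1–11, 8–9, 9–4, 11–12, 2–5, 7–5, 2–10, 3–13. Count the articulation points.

Removing 8 increases the component count from 1 to 2, so 8 is a cut vertex.
By contrast removing 2 leaves 1 component; it is not a cut vertex. No other vertex is a cut vertex either.

1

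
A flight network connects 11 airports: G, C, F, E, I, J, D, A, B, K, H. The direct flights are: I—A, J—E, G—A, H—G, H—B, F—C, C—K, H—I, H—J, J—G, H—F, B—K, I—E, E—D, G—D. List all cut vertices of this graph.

H

Removing H increases the component count from 1 to 2, so H is a cut vertex.
By contrast removing E leaves 1 component; it is not a cut vertex. No other vertex is a cut vertex either.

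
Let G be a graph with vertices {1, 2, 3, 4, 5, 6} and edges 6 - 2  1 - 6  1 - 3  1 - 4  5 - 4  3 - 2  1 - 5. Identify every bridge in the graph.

none

The edges on the cycle 1-5-4-1 are not bridges since each lies on that cycle.
Every edge lies on some cycle, so there are no bridges.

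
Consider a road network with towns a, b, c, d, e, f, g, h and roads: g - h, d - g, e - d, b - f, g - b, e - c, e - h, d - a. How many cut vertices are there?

Removing b increases the component count from 1 to 2, so b is a cut vertex.
Removing d increases the component count from 1 to 2, so d is a cut vertex.
Removing e increases the component count from 1 to 2, so e is a cut vertex.
Likewise g is a cut vertex.
By contrast removing c leaves 1 component; it is not a cut vertex. No other vertex is a cut vertex either.

4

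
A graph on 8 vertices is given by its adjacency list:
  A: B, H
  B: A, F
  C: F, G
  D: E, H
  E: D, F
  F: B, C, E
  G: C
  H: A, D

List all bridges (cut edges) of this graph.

C-F, C-G

The edges on the cycle A-B-F-E-D-H-A are not bridges since each lies on that cycle.
But removing C-G disconnects C from G; removing F-C disconnects F from C — these are bridges.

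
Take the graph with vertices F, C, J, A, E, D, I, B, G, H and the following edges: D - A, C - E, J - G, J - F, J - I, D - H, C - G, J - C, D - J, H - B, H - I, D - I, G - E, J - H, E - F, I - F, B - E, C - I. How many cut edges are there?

The edges on the cycle J-H-B-E-G-J are not bridges since each lies on that cycle.
But removing D - A disconnects D from A — this is a bridge.

1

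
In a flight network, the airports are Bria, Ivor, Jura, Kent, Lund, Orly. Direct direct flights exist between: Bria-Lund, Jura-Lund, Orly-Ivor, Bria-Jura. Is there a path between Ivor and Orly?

From Ivor we can reach Ivor, Orly, which includes Orly.

Yes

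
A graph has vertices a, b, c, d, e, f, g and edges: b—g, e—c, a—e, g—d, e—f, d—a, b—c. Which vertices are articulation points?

e

Removing e increases the component count from 1 to 2, so e is a cut vertex.
By contrast removing g leaves 1 component; it is not a cut vertex. No other vertex is a cut vertex either.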